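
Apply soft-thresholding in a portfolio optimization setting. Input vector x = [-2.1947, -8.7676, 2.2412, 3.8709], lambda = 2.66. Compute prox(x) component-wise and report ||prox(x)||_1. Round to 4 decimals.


Soft-thresholding with lambda = 2.66:
prox(-2.1947) = sign(-2.1947)*max(|-2.1947| - 2.66, 0) = 0.0
prox(-8.7676) = sign(-8.7676)*max(|-8.7676| - 2.66, 0) = -6.1076
prox(2.2412) = sign(2.2412)*max(|2.2412| - 2.66, 0) = 0.0
prox(3.8709) = sign(3.8709)*max(|3.8709| - 2.66, 0) = 1.2109
prox(x) = [0.0, -6.1076, 0.0, 1.2109]
||prox(x)||_1 = 0.0 + 6.1076 + 0.0 + 1.2109 = 7.3185


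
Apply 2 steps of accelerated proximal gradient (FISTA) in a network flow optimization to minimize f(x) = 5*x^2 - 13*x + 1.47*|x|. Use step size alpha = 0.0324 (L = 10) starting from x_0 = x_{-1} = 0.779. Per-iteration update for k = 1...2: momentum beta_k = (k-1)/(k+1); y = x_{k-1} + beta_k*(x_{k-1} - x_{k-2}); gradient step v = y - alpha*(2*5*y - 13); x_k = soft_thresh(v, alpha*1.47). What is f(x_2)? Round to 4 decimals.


FISTA on f(x) = 5*x^2 - 13*x + 1.47*|x|
L = 10, alpha = 0.0324
Iteration 1: beta = 0.0, y = 0.779 + 0.0*(0.779 - 0.779) = 0.779
  grad(y) = -5.21, v = y - alpha*grad = 0.9478
  prox(v) = soft_thresh(0.9478, 0.0476) = 0.9002
Iteration 2: beta = 0.3333, y = 0.9002 + 0.3333*(0.9002 - 0.779) = 0.9406
  grad(y) = -3.5943, v = y - alpha*grad = 1.057
  prox(v) = soft_thresh(1.057, 0.0476) = 1.0094
f(x_2) = 5*1.0094^2 - 13*1.0094 + 1.47*|1.0094| = -6.5439


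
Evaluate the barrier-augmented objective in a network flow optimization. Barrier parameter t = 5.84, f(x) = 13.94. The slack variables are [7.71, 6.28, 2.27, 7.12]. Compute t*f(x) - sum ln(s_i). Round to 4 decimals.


Step 1: Compute log-barrier.
ln values: [2.0425, 1.8374, 0.8198, 1.9629]
phi = -(2.0425 + 1.8374 + 0.8198 + 1.9629) = -6.6626
Step 2: Compute augmented objective.
t*f(x) = 5.84*13.94 = 81.4096
Total = 81.4096 - 6.6626 = 74.747


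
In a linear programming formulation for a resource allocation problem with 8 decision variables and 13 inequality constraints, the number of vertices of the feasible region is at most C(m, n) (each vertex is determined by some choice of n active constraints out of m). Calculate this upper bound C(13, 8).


Each vertex corresponds to some choice of n active constraints out of m, so the number of vertices is at most C(m, n) = m! / (n!(m-n)!).
m = 13, n = 8
Numerator: 13 * 12 * 11 * 10 * 9 * 8 * 7 * 6
Denominator: 8! = 40320
C(13, 8) = 1287


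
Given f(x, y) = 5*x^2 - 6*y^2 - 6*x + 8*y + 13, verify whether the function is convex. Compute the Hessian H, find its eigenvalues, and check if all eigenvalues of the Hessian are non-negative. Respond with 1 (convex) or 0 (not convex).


The Hessian of f(x,y) = 5*x^2 - 6*y^2 - 6*x + 8*y + 13 is:
H = [[10, 0], [0, -12]]
Trace = 10 - 12 = -2
Determinant = 10*-12 - (0)^2 = -120
Discriminant = (-2)^2 - 4*-120 = 484.0
Eigenvalues: lambda_1 = -12.0, lambda_2 = 10.0
The function is not convex.

0


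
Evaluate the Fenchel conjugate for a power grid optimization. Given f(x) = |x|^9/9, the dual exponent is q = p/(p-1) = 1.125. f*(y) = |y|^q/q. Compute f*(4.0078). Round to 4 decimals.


The conjugate exponent q satisfies 1/p + 1/q = 1.
p = 9, so q = 9/(9 - 1) = 1.125
|y|^q = 4.0078^1.125 = 4.7673
f*(4.0078) = 4.7673 / 1.125 = 4.2376


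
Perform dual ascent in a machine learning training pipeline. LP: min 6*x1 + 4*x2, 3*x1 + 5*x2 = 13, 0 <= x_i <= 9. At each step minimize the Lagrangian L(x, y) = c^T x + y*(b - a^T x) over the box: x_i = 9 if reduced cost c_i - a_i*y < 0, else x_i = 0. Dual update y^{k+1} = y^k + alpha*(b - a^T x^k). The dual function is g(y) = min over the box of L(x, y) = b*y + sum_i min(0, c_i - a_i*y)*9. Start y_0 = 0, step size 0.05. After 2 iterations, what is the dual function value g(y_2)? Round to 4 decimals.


Dual ascent for LP: min 6*x1 + 4*x2, 3*x1 + 5*x2 = 13, 0 <= x_i <= 9
Step 1: y^k = 0.0, reduced costs: (6.0, 4.0)
  x^k = (0.0, 0.0), subgradient = b - a^T x = 13.0
  y^{k+1} = 0.0 + 0.05*13.0 = 0.65
Step 2: y^k = 0.65, reduced costs: (4.05, 0.75)
  x^k = (0.0, 0.0), subgradient = b - a^T x = 13.0
  y^{k+1} = 0.65 + 0.05*13.0 = 1.3
Dual objective at y_2 = 1.3: reduced costs (2.1, -2.5), box minimizer x = (0.0, 9.0)
g(y_2) = b*y + (c1 - a1*y)*x1 + (c2 - a2*y)*x2 = 13*1.3 + 2.1*0.0 + (-2.5)*9.0 = 16.9 + 0.0 - 22.5 = -5.6


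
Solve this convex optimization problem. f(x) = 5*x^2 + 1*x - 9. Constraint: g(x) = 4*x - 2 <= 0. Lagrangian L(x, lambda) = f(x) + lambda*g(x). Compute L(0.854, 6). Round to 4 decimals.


Step 1: Evaluate f(x).
f(0.854) = 5*0.854^2 + 1*0.854 - 9 = -4.4994
Step 2: Evaluate g(x).
g(0.854) = 4*0.854 - 2 = 1.416
Step 3: Compute Lagrangian.
L = -4.4994 + 6*1.416 = 3.9966


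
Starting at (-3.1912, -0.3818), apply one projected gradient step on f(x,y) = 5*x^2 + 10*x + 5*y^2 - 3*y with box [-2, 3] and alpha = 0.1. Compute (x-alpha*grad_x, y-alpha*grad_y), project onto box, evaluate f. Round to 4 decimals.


Step 1: Compute gradient at (-3.1912, -0.3818).
grad_x = 2*5*-3.1912 + 10 = -21.912
grad_y = 2*5*-0.3818 - 3 = -6.818
Step 2: Gradient step.
x_raw = -3.1912 - 0.1*-21.912 = -1.0
y_raw = -0.3818 - 0.1*-6.818 = 0.3
Step 3: Project onto [-2, 3].
x_proj = clip(-1.0) = -1.0
y_proj = clip(0.3) = 0.3
Step 4: Evaluate f.
f(-1.0, 0.3) = -5.45


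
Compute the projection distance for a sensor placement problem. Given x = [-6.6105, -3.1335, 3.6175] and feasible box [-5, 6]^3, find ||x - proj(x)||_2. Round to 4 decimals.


Project each component onto [-5, 6].
clip(-6.6105) = -5.0, clip(-3.1335) = -3.1335, clip(3.6175) = 3.6175
Projection = [-5.0, -3.1335, 3.6175]
Squared diffs: [2.5937, 0.0, 0.0]
Distance = sqrt(2.5937) = 1.6105


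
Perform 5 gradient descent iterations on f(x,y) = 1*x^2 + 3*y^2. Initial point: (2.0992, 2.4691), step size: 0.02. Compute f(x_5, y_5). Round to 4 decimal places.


Gradient descent on f(x,y) = 1*x^2 + 3*y^2.
Starting point: (2.0992, 2.4691), alpha = 0.02
Step 1: grad_x = 2*1*2.0992 = 4.1984, grad_y = 2*3*2.4691 = 14.8146
  x_1 = 2.0992 - 0.02*4.1984 = 2.0152
  y_1 = 2.4691 - 0.02*14.8146 = 2.1728
Step 2: grad_x = 2*1*2.0152 = 4.0305, grad_y = 2*3*2.1728 = 13.0368
  x_2 = 2.0152 - 0.02*4.0305 = 1.9346
  y_2 = 2.1728 - 0.02*13.0368 = 1.9121
Step 3: grad_x = 2*1*1.9346 = 3.8692, grad_y = 2*3*1.9121 = 11.4724
  x_3 = 1.9346 - 0.02*3.8692 = 1.8572
  y_3 = 1.9121 - 0.02*11.4724 = 1.6826
Step 4: grad_x = 2*1*1.8572 = 3.7145, grad_y = 2*3*1.6826 = 10.0957
  x_4 = 1.8572 - 0.02*3.7145 = 1.7829
  y_4 = 1.6826 - 0.02*10.0957 = 1.4807
Step 5: grad_x = 2*1*1.7829 = 3.5659, grad_y = 2*3*1.4807 = 8.8842
  x_5 = 1.7829 - 0.02*3.5659 = 1.7116
  y_5 = 1.4807 - 0.02*8.8842 = 1.303
f(1.7116, 1.303) = 1*1.7116^2 + 3*1.303^2 = 8.0233


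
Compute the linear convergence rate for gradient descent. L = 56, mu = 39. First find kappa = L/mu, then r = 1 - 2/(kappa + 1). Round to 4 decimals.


Step 1: Compute the condition number.
kappa = L/mu = 56/39 = 1.4359
Step 2: Compute the convergence rate.
r = 1 - 2/(kappa + 1) = 1 - 2*mu/(L + mu) = (L - mu)/(L + mu) = 17/95 = 0.1789


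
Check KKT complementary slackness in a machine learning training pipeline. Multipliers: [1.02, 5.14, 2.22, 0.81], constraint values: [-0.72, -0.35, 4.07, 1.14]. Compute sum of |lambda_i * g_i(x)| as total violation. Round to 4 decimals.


KKT complementary slackness check:
lambda_1 * g_1 = 1.02 * -0.72 = -0.7344
lambda_2 * g_2 = 5.14 * -0.35 = -1.799
lambda_3 * g_3 = 2.22 * 4.07 = 9.0354
lambda_4 * g_4 = 0.81 * 1.14 = 0.9234
Total violation = 0.7344 + 1.799 + 9.0354 + 0.9234 = 12.4922


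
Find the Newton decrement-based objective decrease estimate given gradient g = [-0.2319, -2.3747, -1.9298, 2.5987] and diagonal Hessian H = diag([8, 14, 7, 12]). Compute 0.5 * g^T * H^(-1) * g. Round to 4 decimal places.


Step 1: H is diagonal, so H^(-1) * g = [-0.029, -0.1696, -0.2757, 0.2166].
Step 2: g^T H^(-1) g = sum_i g_i^2 / H_ii
  = (-0.2319)^2/8 + (-2.3747)^2/14 + (-1.9298)^2/7 + (2.5987)^2/12
  = 0.0067 + 0.4028 + 0.532 + 0.5628 = 1.5043
Step 3: Objective decrease = 0.5 * g^T H^(-1) g = 0.7522


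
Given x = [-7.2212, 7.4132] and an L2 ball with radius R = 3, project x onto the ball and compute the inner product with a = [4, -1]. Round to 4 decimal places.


Step 1: Compute ||x|| (intermediates to 6 decimals).
||x|| = sqrt((-7.2212)^2 + 7.4132^2) = 10.348974
Step 2: Project.
Since ||x|| > R, scale = R/||x|| = 3/10.348974 = 0.289884, proj(x) = scale * x
proj(x) = [-2.09331, 2.148968]
Step 3: Dot product.
a^T * proj(x) = 4*(-2.09331) - 1*2.148968 = -10.5222


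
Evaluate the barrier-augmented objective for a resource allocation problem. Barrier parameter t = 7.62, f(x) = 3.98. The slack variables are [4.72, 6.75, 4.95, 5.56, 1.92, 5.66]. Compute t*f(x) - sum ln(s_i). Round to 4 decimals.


Step 1: Compute log-barrier.
ln values: [1.5518, 1.9095, 1.5994, 1.7156, 0.6523, 1.7334]
phi = -(1.5518 + 1.9095 + 1.5994 + 1.7156 + 0.6523 + 1.7334) = -9.1621
Step 2: Compute augmented objective.
t*f(x) = 7.62*3.98 = 30.3276
Total = 30.3276 - 9.1621 = 21.1655


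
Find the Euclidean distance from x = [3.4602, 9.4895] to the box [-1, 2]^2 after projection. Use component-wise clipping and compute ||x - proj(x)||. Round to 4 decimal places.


Project each component onto [-1, 2].
clip(3.4602) = 2.0, clip(9.4895) = 2.0
Projection = [2.0, 2.0]
Squared diffs: [2.1322, 56.0926]
Distance = sqrt(58.2248) = 7.6305


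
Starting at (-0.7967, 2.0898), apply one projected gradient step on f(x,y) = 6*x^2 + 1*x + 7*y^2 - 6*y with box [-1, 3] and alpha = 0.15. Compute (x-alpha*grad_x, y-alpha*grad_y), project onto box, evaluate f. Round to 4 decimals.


Step 1: Compute gradient at (-0.7967, 2.0898).
grad_x = 2*6*-0.7967 + 1 = -8.5604
grad_y = 2*7*2.0898 - 6 = 23.2572
Step 2: Gradient step.
x_raw = -0.7967 - 0.15*-8.5604 = 0.4874
y_raw = 2.0898 - 0.15*23.2572 = -1.3988
Step 3: Project onto [-1, 3].
x_proj = clip(0.4874) = 0.4874
y_proj = clip(-1.3988) = -1.0
Step 4: Evaluate f.
f(0.4874, -1.0) = 14.9125


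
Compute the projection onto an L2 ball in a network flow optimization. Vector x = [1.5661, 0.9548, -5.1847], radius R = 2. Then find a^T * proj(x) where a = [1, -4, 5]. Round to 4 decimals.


Step 1: Compute ||x|| (intermediates to 6 decimals).
||x|| = sqrt(1.5661^2 + 0.9548^2 + (-5.1847)^2) = 5.499584
Step 2: Project.
Since ||x|| > R, scale = R/||x|| = 2/5.499584 = 0.363664, proj(x) = scale * x
proj(x) = [0.569534, 0.347226, -1.885489]
Step 3: Dot product.
a^T * proj(x) = 1*0.569534 - 4*0.347226 + 5*(-1.885489) = -10.2468


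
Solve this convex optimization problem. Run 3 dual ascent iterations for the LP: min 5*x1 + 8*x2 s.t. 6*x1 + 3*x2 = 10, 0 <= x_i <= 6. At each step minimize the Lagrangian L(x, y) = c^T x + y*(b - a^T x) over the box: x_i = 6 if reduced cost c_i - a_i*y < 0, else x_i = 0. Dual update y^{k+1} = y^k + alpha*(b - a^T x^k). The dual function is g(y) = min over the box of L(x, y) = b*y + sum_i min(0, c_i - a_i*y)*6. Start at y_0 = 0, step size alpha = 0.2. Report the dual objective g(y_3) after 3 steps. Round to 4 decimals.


Dual ascent for LP: min 5*x1 + 8*x2, 6*x1 + 3*x2 = 10, 0 <= x_i <= 6
Step 1: y^k = 0.0, reduced costs: (5.0, 8.0)
  x^k = (0.0, 0.0), subgradient = b - a^T x = 10.0
  y^{k+1} = 0.0 + 0.2*10.0 = 2.0
Step 2: y^k = 2.0, reduced costs: (-7.0, 2.0)
  x^k = (6.0, 0.0), subgradient = b - a^T x = -26.0
  y^{k+1} = 2.0 + 0.2*-26.0 = -3.2
Step 3: y^k = -3.2, reduced costs: (24.2, 17.6)
  x^k = (0.0, 0.0), subgradient = b - a^T x = 10.0
  y^{k+1} = -3.2 + 0.2*10.0 = -1.2
Dual objective at y_3 = -1.2: reduced costs (12.2, 11.6), box minimizer x = (0.0, 0.0)
g(y_3) = b*y + (c1 - a1*y)*x1 + (c2 - a2*y)*x2 = 10*(-1.2) + 12.2*0.0 + 11.6*0.0 = -12.0 + 0.0 + 0.0 = -12.0


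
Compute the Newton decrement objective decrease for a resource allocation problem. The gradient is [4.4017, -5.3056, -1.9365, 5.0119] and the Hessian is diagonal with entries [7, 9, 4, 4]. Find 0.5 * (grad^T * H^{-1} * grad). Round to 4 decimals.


Step 1: H is diagonal, so H^(-1) * g = [0.6288, -0.5895, -0.4841, 1.253].
Step 2: g^T H^(-1) g = sum_i g_i^2 / H_ii
  = (4.4017)^2/7 + (-5.3056)^2/9 + (-1.9365)^2/4 + (5.0119)^2/4
  = 2.7679 + 3.1277 + 0.9375 + 6.2798 = 13.1129
Step 3: Objective decrease = 0.5 * g^T H^(-1) g = 6.5564


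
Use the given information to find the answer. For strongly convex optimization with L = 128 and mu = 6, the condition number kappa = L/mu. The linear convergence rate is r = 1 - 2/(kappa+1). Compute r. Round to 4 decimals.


Step 1: Compute the condition number.
kappa = L/mu = 128/6 = 21.3333
Step 2: Compute the convergence rate.
r = 1 - 2/(kappa + 1) = 1 - 2*mu/(L + mu) = (L - mu)/(L + mu) = 122/134 = 0.9104


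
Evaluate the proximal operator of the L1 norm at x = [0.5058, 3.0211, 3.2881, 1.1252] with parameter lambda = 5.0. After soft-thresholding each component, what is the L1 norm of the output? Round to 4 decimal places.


Soft-thresholding with lambda = 5.0:
prox(0.5058) = sign(0.5058)*max(|0.5058| - 5.0, 0) = 0.0
prox(3.0211) = sign(3.0211)*max(|3.0211| - 5.0, 0) = 0.0
prox(3.2881) = sign(3.2881)*max(|3.2881| - 5.0, 0) = 0.0
prox(1.1252) = sign(1.1252)*max(|1.1252| - 5.0, 0) = 0.0
prox(x) = [0.0, 0.0, 0.0, 0.0]
||prox(x)||_1 = 0.0 + 0.0 + 0.0 + 0.0 = 0.0


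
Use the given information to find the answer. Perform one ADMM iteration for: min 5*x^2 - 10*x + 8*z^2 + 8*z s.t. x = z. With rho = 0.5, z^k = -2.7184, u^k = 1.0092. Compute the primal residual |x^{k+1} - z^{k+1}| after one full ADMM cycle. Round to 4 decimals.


ADMM iteration with rho = 0.5, z^k = -2.7184, u^k = 1.0092
Step 1: x-update.
Minimize 5*x^2 - 10*x + (0.5/2)*(x + 2.7184 + 1.0092)^2
FOC: (2*5 + 0.5)*x = 10 + 0.5*(-2.7184 - 1.0092)
x^{k+1} = 0.7749
Step 2: z-update.
Minimize 8*z^2 + 8*z + (0.5/2)*(0.7749 - z + 1.0092)^2
FOC: (2*8 + 0.5)*z = -8 + 0.5*(0.7749 + 1.0092)
z^{k+1} = -0.4308
Step 3: u-update.
u^{k+1} = 1.0092 + 0.7749 + 0.4308 = 2.2149
Step 4: Primal residual = |0.7749 + 0.4308| = 1.2057


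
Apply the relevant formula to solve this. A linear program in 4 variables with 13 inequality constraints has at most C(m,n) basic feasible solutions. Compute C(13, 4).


Each vertex corresponds to some choice of n active constraints out of m, so the number of vertices is at most C(m, n) = m! / (n!(m-n)!).
m = 13, n = 4
Numerator: 13 * 12 * 11 * 10
Denominator: 4! = 24
C(13, 4) = 715


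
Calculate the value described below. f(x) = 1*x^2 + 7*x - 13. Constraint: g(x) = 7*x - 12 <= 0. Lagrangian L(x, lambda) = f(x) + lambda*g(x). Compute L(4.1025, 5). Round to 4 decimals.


Step 1: Evaluate f(x).
f(4.1025) = 1*4.1025^2 + 7*4.1025 - 13 = 32.548
Step 2: Evaluate g(x).
g(4.1025) = 7*4.1025 - 12 = 16.7175
Step 3: Compute Lagrangian.
L = 32.548 + 5*16.7175 = 116.1355


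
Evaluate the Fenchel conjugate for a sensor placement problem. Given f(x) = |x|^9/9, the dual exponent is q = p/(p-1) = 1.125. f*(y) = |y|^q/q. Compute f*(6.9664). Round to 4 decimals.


The conjugate exponent q satisfies 1/p + 1/q = 1.
p = 9, so q = 9/(9 - 1) = 1.125
|y|^q = 6.9664^1.125 = 8.8794
f*(6.9664) = 8.8794 / 1.125 = 7.8928


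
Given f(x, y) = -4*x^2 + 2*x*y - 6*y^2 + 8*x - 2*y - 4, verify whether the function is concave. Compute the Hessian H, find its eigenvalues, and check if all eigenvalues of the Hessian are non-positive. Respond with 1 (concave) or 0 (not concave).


The Hessian of f(x,y) = -4*x^2 + 2*x*y - 6*y^2 + 8*x - 2*y - 4 is:
H = [[-8, 2], [2, -12]]
Trace = -8 - 12 = -20
Determinant = -8*-12 - (2)^2 = 92
Discriminant = (-20)^2 - 4*92 = 32.0
Eigenvalues: lambda_1 = -12.8284, lambda_2 = -7.1716
The function is concave.

1


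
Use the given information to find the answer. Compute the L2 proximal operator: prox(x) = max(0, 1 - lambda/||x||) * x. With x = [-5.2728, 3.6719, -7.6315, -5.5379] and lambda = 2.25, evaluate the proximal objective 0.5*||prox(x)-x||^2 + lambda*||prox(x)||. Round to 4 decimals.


Step 1: Compute ||x||.
||x|| = 11.4102
Step 2: Compute scaling factor.
scale = max(0, 1 - 2.25/11.4102) = 0.8028
Step 3: prox(x) = [-4.233, 2.9478, -6.1266, -4.4459]
||prox(x)|| = 9.1602
Step 4: Proximal objective.
0.5*||prox-x||^2 = 2.5313
lambda*||prox|| = 20.6105
Total = 23.1418


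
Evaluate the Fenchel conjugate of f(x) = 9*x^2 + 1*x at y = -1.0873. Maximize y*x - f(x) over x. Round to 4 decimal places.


f*(y) = sup_x {y*x - a*x^2 - b*x} = sup_x {(y-b)*x - a*x^2}
FOC: (y - b) - 2a*x = 0 => x* = (y - b)/(2a)
x* = (-1.0873 - 1)/(2*9) = -0.116
f*(-1.0873) = (y-b)^2/(4a) = (-1.0873 - 1)^2/(4*9)
= 4.3568/36 = 0.121


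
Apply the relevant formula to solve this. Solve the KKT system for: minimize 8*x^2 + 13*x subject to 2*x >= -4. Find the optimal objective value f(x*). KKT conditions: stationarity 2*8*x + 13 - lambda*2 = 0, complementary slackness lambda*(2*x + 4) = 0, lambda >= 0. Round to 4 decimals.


Step 1: Try lambda = 0 (constraint inactive).
Stationarity: 2*8*x + 13 = 0
x* = -13/(2*8) = -0.8125
Check constraint: 2*-0.8125 = -1.625 >= -4 -- satisfied.
Step 2: Compute optimal value.
f(x*) = 8*(-0.8125)^2 + 13*(-0.8125) = -5.2813


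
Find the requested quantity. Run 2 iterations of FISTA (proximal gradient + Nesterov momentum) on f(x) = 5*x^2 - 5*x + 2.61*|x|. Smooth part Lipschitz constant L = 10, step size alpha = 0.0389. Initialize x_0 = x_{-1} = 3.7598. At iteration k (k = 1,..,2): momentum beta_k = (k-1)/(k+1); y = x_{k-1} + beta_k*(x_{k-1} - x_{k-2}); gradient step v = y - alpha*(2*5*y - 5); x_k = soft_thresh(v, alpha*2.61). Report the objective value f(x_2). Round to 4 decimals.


FISTA on f(x) = 5*x^2 - 5*x + 2.61*|x|
L = 10, alpha = 0.0389
Iteration 1: beta = 0.0, y = 3.7598 + 0.0*(3.7598 - 3.7598) = 3.7598
  grad(y) = 32.598, v = y - alpha*grad = 2.4917
  prox(v) = soft_thresh(2.4917, 0.1015) = 2.3902
Iteration 2: beta = 0.3333, y = 2.3902 + 0.3333*(2.3902 - 3.7598) = 1.9337
  grad(y) = 14.3368, v = y - alpha*grad = 1.376
  prox(v) = soft_thresh(1.376, 0.1015) = 1.2744
f(x_2) = 5*1.2744^2 - 5*1.2744 + 2.61*|1.2744| = 5.0752


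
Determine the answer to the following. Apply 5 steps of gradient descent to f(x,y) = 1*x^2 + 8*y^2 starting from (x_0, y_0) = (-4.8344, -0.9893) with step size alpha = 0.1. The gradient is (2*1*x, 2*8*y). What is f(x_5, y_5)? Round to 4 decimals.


Gradient descent on f(x,y) = 1*x^2 + 8*y^2.
Starting point: (-4.8344, -0.9893), alpha = 0.1
Step 1: grad_x = 2*1*-4.8344 = -9.6688, grad_y = 2*8*-0.9893 = -15.8288
  x_1 = -4.8344 - 0.1*-9.6688 = -3.8675
  y_1 = -0.9893 - 0.1*-15.8288 = 0.5936
Step 2: grad_x = 2*1*-3.8675 = -7.735, grad_y = 2*8*0.5936 = 9.4973
  x_2 = -3.8675 - 0.1*-7.735 = -3.094
  y_2 = 0.5936 - 0.1*9.4973 = -0.3561
Step 3: grad_x = 2*1*-3.094 = -6.188, grad_y = 2*8*-0.3561 = -5.6984
  x_3 = -3.094 - 0.1*-6.188 = -2.4752
  y_3 = -0.3561 - 0.1*-5.6984 = 0.2137
Step 4: grad_x = 2*1*-2.4752 = -4.9504, grad_y = 2*8*0.2137 = 3.419
  x_4 = -2.4752 - 0.1*-4.9504 = -1.9802
  y_4 = 0.2137 - 0.1*3.419 = -0.1282
Step 5: grad_x = 2*1*-1.9802 = -3.9603, grad_y = 2*8*-0.1282 = -2.0514
  x_5 = -1.9802 - 0.1*-3.9603 = -1.5841
  y_5 = -0.1282 - 0.1*-2.0514 = 0.0769
f(-1.5841, 0.0769) = 1*(-1.5841)^2 + 8*0.0769^2 = 2.5568


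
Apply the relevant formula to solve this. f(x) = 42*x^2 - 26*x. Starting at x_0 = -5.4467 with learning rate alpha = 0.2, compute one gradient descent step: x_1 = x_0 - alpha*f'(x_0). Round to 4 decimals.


We compute the gradient at x_0 and apply the update.
f'(x) = 84*x - 26
f'(-5.4467) = 84*-5.4467 - 26 = -483.5228
x_1 = -5.4467 - 0.2*-483.5228 = 91.2579


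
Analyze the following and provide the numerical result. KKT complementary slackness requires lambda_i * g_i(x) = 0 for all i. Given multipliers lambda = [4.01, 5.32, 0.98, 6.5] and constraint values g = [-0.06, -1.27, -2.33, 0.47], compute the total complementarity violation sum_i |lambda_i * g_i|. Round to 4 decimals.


KKT complementary slackness check:
lambda_1 * g_1 = 4.01 * -0.06 = -0.2406
lambda_2 * g_2 = 5.32 * -1.27 = -6.7564
lambda_3 * g_3 = 0.98 * -2.33 = -2.2834
lambda_4 * g_4 = 6.5 * 0.47 = 3.055
Total violation = 0.2406 + 6.7564 + 2.2834 + 3.055 = 12.3354


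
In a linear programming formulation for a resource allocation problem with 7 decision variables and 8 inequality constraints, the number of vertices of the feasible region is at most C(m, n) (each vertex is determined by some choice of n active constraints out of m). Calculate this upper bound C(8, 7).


Each vertex corresponds to some choice of n active constraints out of m, so the number of vertices is at most C(m, n) = m! / (n!(m-n)!).
m = 8, n = 7
Numerator: 8 * 7 * 6 * 5 * 4 * 3 * 2
Denominator: 7! = 5040
C(8, 7) = 8


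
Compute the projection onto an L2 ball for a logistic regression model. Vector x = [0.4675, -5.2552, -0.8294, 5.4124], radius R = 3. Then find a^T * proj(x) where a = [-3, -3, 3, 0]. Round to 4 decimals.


Step 1: Compute ||x|| (intermediates to 6 decimals).
||x|| = sqrt(0.4675^2 + (-5.2552)^2 + (-0.8294)^2 + 5.4124^2) = 7.603793
Step 2: Project.
Since ||x|| > R, scale = R/||x|| = 3/7.603793 = 0.39454, proj(x) = scale * x
proj(x) = [0.184447, -2.073387, -0.327231, 2.135408]
Step 3: Dot product.
a^T * proj(x) = -3*0.184447 - 3*(-2.073387) + 3*(-0.327231) + 0*2.135408 = 4.6851


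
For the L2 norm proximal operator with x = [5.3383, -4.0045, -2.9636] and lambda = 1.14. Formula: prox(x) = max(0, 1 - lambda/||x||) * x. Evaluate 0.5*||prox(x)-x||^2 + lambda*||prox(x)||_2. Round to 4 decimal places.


Step 1: Compute ||x||.
||x|| = 7.3018
Step 2: Compute scaling factor.
scale = max(0, 1 - 1.14/7.3018) = 0.8439
Step 3: prox(x) = [4.5049, -3.3793, -2.5009]
||prox(x)|| = 6.1618
Step 4: Proximal objective.
0.5*||prox-x||^2 = 0.6498
lambda*||prox|| = 7.0245
Total = 7.6743


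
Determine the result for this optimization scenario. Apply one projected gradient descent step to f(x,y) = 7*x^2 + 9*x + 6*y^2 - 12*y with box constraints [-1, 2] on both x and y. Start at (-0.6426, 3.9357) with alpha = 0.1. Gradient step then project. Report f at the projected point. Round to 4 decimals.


Step 1: Compute gradient at (-0.6426, 3.9357).
grad_x = 2*7*-0.6426 + 9 = 0.0036
grad_y = 2*6*3.9357 - 12 = 35.2284
Step 2: Gradient step.
x_raw = -0.6426 - 0.1*0.0036 = -0.643
y_raw = 3.9357 - 0.1*35.2284 = 0.4129
Step 3: Project onto [-1, 2].
x_proj = clip(-0.643) = -0.643
y_proj = clip(0.4129) = 0.4129
Step 4: Evaluate f.
f(-0.643, 0.4129) = -6.8245


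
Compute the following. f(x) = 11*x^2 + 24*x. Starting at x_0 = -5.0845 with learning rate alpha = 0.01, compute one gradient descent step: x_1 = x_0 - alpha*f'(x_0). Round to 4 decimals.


We compute the gradient at x_0 and apply the update.
f'(x) = 22*x + 24
f'(-5.0845) = 22*-5.0845 + 24 = -87.859
x_1 = -5.0845 - 0.01*-87.859 = -4.2059


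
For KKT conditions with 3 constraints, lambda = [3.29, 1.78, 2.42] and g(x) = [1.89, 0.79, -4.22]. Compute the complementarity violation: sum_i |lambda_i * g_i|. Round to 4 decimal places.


KKT complementary slackness check:
lambda_1 * g_1 = 3.29 * 1.89 = 6.2181
lambda_2 * g_2 = 1.78 * 0.79 = 1.4062
lambda_3 * g_3 = 2.42 * -4.22 = -10.2124
Total violation = 6.2181 + 1.4062 + 10.2124 = 17.8367


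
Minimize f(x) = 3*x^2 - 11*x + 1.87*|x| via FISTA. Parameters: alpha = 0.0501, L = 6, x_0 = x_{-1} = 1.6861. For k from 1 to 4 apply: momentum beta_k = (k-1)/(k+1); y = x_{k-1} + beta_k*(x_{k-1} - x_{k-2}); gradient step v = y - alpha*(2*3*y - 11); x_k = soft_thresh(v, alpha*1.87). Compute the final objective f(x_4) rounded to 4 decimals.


FISTA on f(x) = 3*x^2 - 11*x + 1.87*|x|
L = 6, alpha = 0.0501
Iteration 1: beta = 0.0, y = 1.6861 + 0.0*(1.6861 - 1.6861) = 1.6861
  grad(y) = -0.8834, v = y - alpha*grad = 1.7304
  prox(v) = soft_thresh(1.7304, 0.0937) = 1.6367
Iteration 2: beta = 0.3333, y = 1.6367 + 0.3333*(1.6367 - 1.6861) = 1.6202
  grad(y) = -1.2788, v = y - alpha*grad = 1.6843
  prox(v) = soft_thresh(1.6843, 0.0937) = 1.5906
Iteration 3: beta = 0.5, y = 1.5906 + 0.5*(1.5906 - 1.6367) = 1.5675
  grad(y) = -1.5948, v = y - alpha*grad = 1.6474
  prox(v) = soft_thresh(1.6474, 0.0937) = 1.5537
Iteration 4: beta = 0.6, y = 1.5537 + 0.6*(1.5537 - 1.5906) = 1.5316
  grad(y) = -1.8101, v = y - alpha*grad = 1.6223
  prox(v) = soft_thresh(1.6223, 0.0937) = 1.5286
f(x_4) = 3*1.5286^2 - 11*1.5286 + 1.87*|1.5286| = -6.9463


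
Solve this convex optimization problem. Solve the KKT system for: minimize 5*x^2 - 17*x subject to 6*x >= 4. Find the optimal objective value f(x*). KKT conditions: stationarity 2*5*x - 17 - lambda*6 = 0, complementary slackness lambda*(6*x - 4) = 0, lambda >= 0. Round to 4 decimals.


Step 1: Try lambda = 0 (constraint inactive).
Stationarity: 2*5*x - 17 = 0
x* = 17/(2*5) = 1.7
Check constraint: 6*1.7 = 10.2 >= 4 -- satisfied.
Step 2: Compute optimal value.
f(x*) = 5*1.7^2 - 17*1.7 = -14.45


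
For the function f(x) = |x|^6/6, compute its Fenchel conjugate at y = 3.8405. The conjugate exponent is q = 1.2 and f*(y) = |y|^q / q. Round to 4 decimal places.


The conjugate exponent q satisfies 1/p + 1/q = 1.
p = 6, so q = 6/(6 - 1) = 1.2
|y|^q = 3.8405^1.2 = 5.0265
f*(3.8405) = 5.0265 / 1.2 = 4.1887


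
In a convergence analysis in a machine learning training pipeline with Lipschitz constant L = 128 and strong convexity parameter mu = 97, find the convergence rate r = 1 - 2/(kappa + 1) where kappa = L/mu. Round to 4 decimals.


Step 1: Compute the condition number.
kappa = L/mu = 128/97 = 1.3196
Step 2: Compute the convergence rate.
r = 1 - 2/(kappa + 1) = 1 - 2*mu/(L + mu) = (L - mu)/(L + mu) = 31/225 = 0.1378


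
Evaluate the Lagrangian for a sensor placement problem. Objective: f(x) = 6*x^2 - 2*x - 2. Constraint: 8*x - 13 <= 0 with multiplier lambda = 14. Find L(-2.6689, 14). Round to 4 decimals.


Step 1: Evaluate f(x).
f(-2.6689) = 6*(-2.6689)^2 - 2*(-2.6689) - 2 = 46.076
Step 2: Evaluate g(x).
g(-2.6689) = 8*-2.6689 - 13 = -34.3512
Step 3: Compute Lagrangian.
L = 46.076 + 14*-34.3512 = -434.8408


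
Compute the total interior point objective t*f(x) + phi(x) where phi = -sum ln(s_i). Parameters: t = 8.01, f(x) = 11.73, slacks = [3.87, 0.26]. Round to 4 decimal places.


Step 1: Compute log-barrier.
ln values: [1.3533, -1.3471]
phi = -(1.3533 - 1.3471) = -0.0062
Step 2: Compute augmented objective.
t*f(x) = 8.01*11.73 = 93.9573
Total = 93.9573 - 0.0062 = 93.9511


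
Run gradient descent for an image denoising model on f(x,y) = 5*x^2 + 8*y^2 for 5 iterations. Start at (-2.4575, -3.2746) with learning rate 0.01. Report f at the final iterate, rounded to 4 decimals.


Gradient descent on f(x,y) = 5*x^2 + 8*y^2.
Starting point: (-2.4575, -3.2746), alpha = 0.01
Step 1: grad_x = 2*5*-2.4575 = -24.575, grad_y = 2*8*-3.2746 = -52.3936
  x_1 = -2.4575 - 0.01*-24.575 = -2.2118
  y_1 = -3.2746 - 0.01*-52.3936 = -2.7507
Step 2: grad_x = 2*5*-2.2118 = -22.1175, grad_y = 2*8*-2.7507 = -44.0106
  x_2 = -2.2118 - 0.01*-22.1175 = -1.9906
  y_2 = -2.7507 - 0.01*-44.0106 = -2.3106
Step 3: grad_x = 2*5*-1.9906 = -19.9058, grad_y = 2*8*-2.3106 = -36.9689
  x_3 = -1.9906 - 0.01*-19.9058 = -1.7915
  y_3 = -2.3106 - 0.01*-36.9689 = -1.9409
Step 4: grad_x = 2*5*-1.7915 = -17.9152, grad_y = 2*8*-1.9409 = -31.0539
  x_4 = -1.7915 - 0.01*-17.9152 = -1.6124
  y_4 = -1.9409 - 0.01*-31.0539 = -1.6303
Step 5: grad_x = 2*5*-1.6124 = -16.1237, grad_y = 2*8*-1.6303 = -26.0853
  x_5 = -1.6124 - 0.01*-16.1237 = -1.4511
  y_5 = -1.6303 - 0.01*-26.0853 = -1.3695
f(-1.4511, -1.3695) = 5*(-1.4511)^2 + 8*(-1.3695)^2 = 25.5326


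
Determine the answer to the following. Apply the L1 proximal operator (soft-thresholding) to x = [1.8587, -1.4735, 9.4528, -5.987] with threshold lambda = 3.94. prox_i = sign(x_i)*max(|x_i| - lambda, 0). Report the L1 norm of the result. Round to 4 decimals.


Soft-thresholding with lambda = 3.94:
prox(1.8587) = sign(1.8587)*max(|1.8587| - 3.94, 0) = 0.0
prox(-1.4735) = sign(-1.4735)*max(|-1.4735| - 3.94, 0) = 0.0
prox(9.4528) = sign(9.4528)*max(|9.4528| - 3.94, 0) = 5.5128
prox(-5.987) = sign(-5.987)*max(|-5.987| - 3.94, 0) = -2.047
prox(x) = [0.0, 0.0, 5.5128, -2.047]
||prox(x)||_1 = 0.0 + 0.0 + 5.5128 + 2.047 = 7.5598


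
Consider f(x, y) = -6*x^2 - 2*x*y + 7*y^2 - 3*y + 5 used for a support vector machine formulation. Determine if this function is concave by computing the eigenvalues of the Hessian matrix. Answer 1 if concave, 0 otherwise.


The Hessian of f(x,y) = -6*x^2 - 2*x*y + 7*y^2 - 3*y + 5 is:
H = [[-12, -2], [-2, 14]]
Trace = -12 + 14 = 2
Determinant = -12*14 - (-2)^2 = -172
Discriminant = (2)^2 - 4*-172 = 692.0
Eigenvalues: lambda_1 = -12.1529, lambda_2 = 14.1529
The function is not concave.

0


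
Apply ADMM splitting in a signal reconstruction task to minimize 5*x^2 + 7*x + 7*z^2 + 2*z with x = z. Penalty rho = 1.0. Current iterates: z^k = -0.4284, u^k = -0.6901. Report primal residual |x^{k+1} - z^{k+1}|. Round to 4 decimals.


ADMM iteration with rho = 1.0, z^k = -0.4284, u^k = -0.6901
Step 1: x-update.
Minimize 5*x^2 + 7*x + (1.0/2)*(x + 0.4284 - 0.6901)^2
FOC: (2*5 + 1.0)*x = -7 + 1.0*(-0.4284 + 0.6901)
x^{k+1} = -0.6126
Step 2: z-update.
Minimize 7*z^2 + 2*z + (1.0/2)*(-0.6126 - z - 0.6901)^2
FOC: (2*7 + 1.0)*z = -2 + 1.0*(-0.6126 - 0.6901)
z^{k+1} = -0.2202
Step 3: u-update.
u^{k+1} = -0.6901 - 0.6126 + 0.2202 = -1.0825
Step 4: Primal residual = |-0.6126 + 0.2202| = 0.3924


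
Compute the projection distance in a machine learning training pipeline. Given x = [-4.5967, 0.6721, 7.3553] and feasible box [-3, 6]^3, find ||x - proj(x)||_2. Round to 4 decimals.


Project each component onto [-3, 6].
clip(-4.5967) = -3.0, clip(0.6721) = 0.6721, clip(7.3553) = 6.0
Projection = [-3.0, 0.6721, 6.0]
Squared diffs: [2.5495, 0.0, 1.8368]
Distance = sqrt(4.3863) = 2.0943


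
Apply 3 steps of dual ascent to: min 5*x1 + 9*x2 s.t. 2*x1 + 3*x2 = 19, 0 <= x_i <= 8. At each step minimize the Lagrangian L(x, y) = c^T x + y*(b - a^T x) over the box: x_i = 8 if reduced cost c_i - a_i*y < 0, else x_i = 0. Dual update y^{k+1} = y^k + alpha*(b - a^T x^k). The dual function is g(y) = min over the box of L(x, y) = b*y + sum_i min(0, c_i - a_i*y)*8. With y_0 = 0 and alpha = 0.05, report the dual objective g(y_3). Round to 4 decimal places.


Dual ascent for LP: min 5*x1 + 9*x2, 2*x1 + 3*x2 = 19, 0 <= x_i <= 8
Step 1: y^k = 0.0, reduced costs: (5.0, 9.0)
  x^k = (0.0, 0.0), subgradient = b - a^T x = 19.0
  y^{k+1} = 0.0 + 0.05*19.0 = 0.95
Step 2: y^k = 0.95, reduced costs: (3.1, 6.15)
  x^k = (0.0, 0.0), subgradient = b - a^T x = 19.0
  y^{k+1} = 0.95 + 0.05*19.0 = 1.9
Step 3: y^k = 1.9, reduced costs: (1.2, 3.3)
  x^k = (0.0, 0.0), subgradient = b - a^T x = 19.0
  y^{k+1} = 1.9 + 0.05*19.0 = 2.85
Dual objective at y_3 = 2.85: reduced costs (-0.7, 0.45), box minimizer x = (8.0, 0.0)
g(y_3) = b*y + (c1 - a1*y)*x1 + (c2 - a2*y)*x2 = 19*2.85 + (-0.7)*8.0 + 0.45*0.0 = 54.15 - 5.6 + 0.0 = 48.55


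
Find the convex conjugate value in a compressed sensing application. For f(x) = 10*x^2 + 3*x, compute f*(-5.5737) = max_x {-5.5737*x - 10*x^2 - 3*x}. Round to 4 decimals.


f*(y) = sup_x {y*x - a*x^2 - b*x} = sup_x {(y-b)*x - a*x^2}
FOC: (y - b) - 2a*x = 0 => x* = (y - b)/(2a)
x* = (-5.5737 - 3)/(2*10) = -0.4287
f*(-5.5737) = (y-b)^2/(4a) = (-5.5737 - 3)^2/(4*10)
= 73.5083/40 = 1.8377


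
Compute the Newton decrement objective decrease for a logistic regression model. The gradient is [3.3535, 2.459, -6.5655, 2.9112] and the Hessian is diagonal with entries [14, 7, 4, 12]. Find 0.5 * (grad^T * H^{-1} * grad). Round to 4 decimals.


Step 1: H is diagonal, so H^(-1) * g = [0.2395, 0.3513, -1.6414, 0.2426].
Step 2: g^T H^(-1) g = sum_i g_i^2 / H_ii
  = (3.3535)^2/14 + (2.459)^2/7 + (-6.5655)^2/4 + (2.9112)^2/12
  = 0.8033 + 0.8638 + 10.7764 + 0.7063 = 13.1498
Step 3: Objective decrease = 0.5 * g^T H^(-1) g = 6.5749


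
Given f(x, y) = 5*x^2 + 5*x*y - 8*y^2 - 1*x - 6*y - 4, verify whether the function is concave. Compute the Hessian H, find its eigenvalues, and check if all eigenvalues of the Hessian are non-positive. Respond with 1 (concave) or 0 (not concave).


The Hessian of f(x,y) = 5*x^2 + 5*x*y - 8*y^2 - 1*x - 6*y - 4 is:
H = [[10, 5], [5, -16]]
Trace = 10 - 16 = -6
Determinant = 10*-16 - (5)^2 = -185
Discriminant = (-6)^2 - 4*-185 = 776.0
Eigenvalues: lambda_1 = -16.9284, lambda_2 = 10.9284
The function is not concave.

0


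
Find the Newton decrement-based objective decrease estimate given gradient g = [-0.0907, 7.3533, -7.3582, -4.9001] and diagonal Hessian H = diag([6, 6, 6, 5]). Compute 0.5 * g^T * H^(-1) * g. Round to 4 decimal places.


Step 1: H is diagonal, so H^(-1) * g = [-0.0151, 1.2256, -1.2264, -0.98].
Step 2: g^T H^(-1) g = sum_i g_i^2 / H_ii
  = (-0.0907)^2/6 + (7.3533)^2/6 + (-7.3582)^2/6 + (-4.9001)^2/5
  = 0.0014 + 9.0118 + 9.0239 + 4.8022 = 22.8393
Step 3: Objective decrease = 0.5 * g^T H^(-1) g = 11.4196


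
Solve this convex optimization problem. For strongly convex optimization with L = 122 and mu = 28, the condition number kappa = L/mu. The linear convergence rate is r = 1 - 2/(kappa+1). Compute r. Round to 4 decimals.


Step 1: Compute the condition number.
kappa = L/mu = 122/28 = 4.3571
Step 2: Compute the convergence rate.
r = 1 - 2/(kappa + 1) = 1 - 2*mu/(L + mu) = (L - mu)/(L + mu) = 94/150 = 0.6267


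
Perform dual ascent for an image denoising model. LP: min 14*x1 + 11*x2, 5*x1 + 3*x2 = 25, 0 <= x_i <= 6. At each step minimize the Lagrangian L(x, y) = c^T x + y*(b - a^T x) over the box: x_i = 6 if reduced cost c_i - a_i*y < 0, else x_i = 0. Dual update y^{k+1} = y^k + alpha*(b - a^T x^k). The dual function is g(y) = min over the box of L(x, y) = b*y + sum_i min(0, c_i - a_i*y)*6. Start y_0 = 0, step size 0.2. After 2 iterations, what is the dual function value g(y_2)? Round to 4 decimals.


Dual ascent for LP: min 14*x1 + 11*x2, 5*x1 + 3*x2 = 25, 0 <= x_i <= 6
Step 1: y^k = 0.0, reduced costs: (14.0, 11.0)
  x^k = (0.0, 0.0), subgradient = b - a^T x = 25.0
  y^{k+1} = 0.0 + 0.2*25.0 = 5.0
Step 2: y^k = 5.0, reduced costs: (-11.0, -4.0)
  x^k = (6.0, 6.0), subgradient = b - a^T x = -23.0
  y^{k+1} = 5.0 + 0.2*-23.0 = 0.4
Dual objective at y_2 = 0.4: reduced costs (12.0, 9.8), box minimizer x = (0.0, 0.0)
g(y_2) = b*y + (c1 - a1*y)*x1 + (c2 - a2*y)*x2 = 25*0.4 + 12.0*0.0 + 9.8*0.0 = 10.0 + 0.0 + 0.0 = 10.0


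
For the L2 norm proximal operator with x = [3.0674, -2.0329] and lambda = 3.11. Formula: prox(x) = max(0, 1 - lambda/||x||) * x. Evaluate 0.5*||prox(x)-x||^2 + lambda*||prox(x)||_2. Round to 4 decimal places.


Step 1: Compute ||x||.
||x|| = 3.6799
Step 2: Compute scaling factor.
scale = max(0, 1 - 3.11/3.6799) = 0.1549
Step 3: prox(x) = [0.475, -0.3148]
||prox(x)|| = 0.5699
Step 4: Proximal objective.
0.5*||prox-x||^2 = 4.8361
lambda*||prox|| = 1.7724
Total = 6.6084


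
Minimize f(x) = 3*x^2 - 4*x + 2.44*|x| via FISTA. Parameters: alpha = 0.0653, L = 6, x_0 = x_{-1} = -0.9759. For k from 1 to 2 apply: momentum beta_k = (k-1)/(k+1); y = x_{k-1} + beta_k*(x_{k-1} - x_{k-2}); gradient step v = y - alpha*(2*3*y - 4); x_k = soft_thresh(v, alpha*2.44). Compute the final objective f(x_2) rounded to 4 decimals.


FISTA on f(x) = 3*x^2 - 4*x + 2.44*|x|
L = 6, alpha = 0.0653
Iteration 1: beta = 0.0, y = -0.9759 + 0.0*(-0.9759 + 0.9759) = -0.9759
  grad(y) = -9.8554, v = y - alpha*grad = -0.3323
  prox(v) = soft_thresh(-0.3323, 0.1593) = -0.173
Iteration 2: beta = 0.3333, y = -0.173 + 0.3333*(-0.173 + 0.9759) = 0.0946
  grad(y) = -3.4323, v = y - alpha*grad = 0.3187
  prox(v) = soft_thresh(0.3187, 0.1593) = 0.1594
f(x_2) = 3*0.1594^2 - 4*0.1594 + 2.44*|0.1594| = -0.1724


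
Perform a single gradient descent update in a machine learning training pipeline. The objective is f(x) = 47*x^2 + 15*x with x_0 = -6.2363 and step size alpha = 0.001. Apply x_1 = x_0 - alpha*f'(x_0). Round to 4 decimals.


We compute the gradient at x_0 and apply the update.
f'(x) = 94*x + 15
f'(-6.2363) = 94*-6.2363 + 15 = -571.2122
x_1 = -6.2363 - 0.001*-571.2122 = -5.6651


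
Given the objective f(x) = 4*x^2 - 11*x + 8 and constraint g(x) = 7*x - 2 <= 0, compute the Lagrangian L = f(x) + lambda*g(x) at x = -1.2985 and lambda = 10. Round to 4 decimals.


Step 1: Evaluate f(x).
f(-1.2985) = 4*(-1.2985)^2 - 11*(-1.2985) + 8 = 29.0279
Step 2: Evaluate g(x).
g(-1.2985) = 7*-1.2985 - 2 = -11.0895
Step 3: Compute Lagrangian.
L = 29.0279 + 10*-11.0895 = -81.8671


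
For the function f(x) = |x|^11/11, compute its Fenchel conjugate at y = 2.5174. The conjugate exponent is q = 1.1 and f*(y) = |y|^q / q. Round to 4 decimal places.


The conjugate exponent q satisfies 1/p + 1/q = 1.
p = 11, so q = 11/(11 - 1) = 1.1
|y|^q = 2.5174^1.1 = 2.7609
f*(2.5174) = 2.7609 / 1.1 = 2.5099


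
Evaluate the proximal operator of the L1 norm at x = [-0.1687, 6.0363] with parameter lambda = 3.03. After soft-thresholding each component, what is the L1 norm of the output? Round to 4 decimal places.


Soft-thresholding with lambda = 3.03:
prox(-0.1687) = sign(-0.1687)*max(|-0.1687| - 3.03, 0) = 0.0
prox(6.0363) = sign(6.0363)*max(|6.0363| - 3.03, 0) = 3.0063
prox(x) = [0.0, 3.0063]
||prox(x)||_1 = 0.0 + 3.0063 = 3.0063


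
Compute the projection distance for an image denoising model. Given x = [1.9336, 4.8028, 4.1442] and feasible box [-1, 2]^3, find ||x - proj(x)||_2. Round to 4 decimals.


Project each component onto [-1, 2].
clip(1.9336) = 1.9336, clip(4.8028) = 2.0, clip(4.1442) = 2.0
Projection = [1.9336, 2.0, 2.0]
Squared diffs: [0.0, 7.8557, 4.5976]
Distance = sqrt(12.4533) = 3.5289


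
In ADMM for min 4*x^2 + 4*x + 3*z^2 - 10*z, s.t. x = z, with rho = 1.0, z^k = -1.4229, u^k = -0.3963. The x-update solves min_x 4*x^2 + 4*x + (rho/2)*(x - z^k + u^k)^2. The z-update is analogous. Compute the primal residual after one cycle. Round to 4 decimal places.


ADMM iteration with rho = 1.0, z^k = -1.4229, u^k = -0.3963
Step 1: x-update.
Minimize 4*x^2 + 4*x + (1.0/2)*(x + 1.4229 - 0.3963)^2
FOC: (2*4 + 1.0)*x = -4 + 1.0*(-1.4229 + 0.3963)
x^{k+1} = -0.5585
Step 2: z-update.
Minimize 3*z^2 - 10*z + (1.0/2)*(-0.5585 - z - 0.3963)^2
FOC: (2*3 + 1.0)*z = 10 + 1.0*(-0.5585 - 0.3963)
z^{k+1} = 1.2922
Step 3: u-update.
u^{k+1} = -0.3963 - 0.5585 - 1.2922 = -2.247
Step 4: Primal residual = |-0.5585 - 1.2922| = 1.8507


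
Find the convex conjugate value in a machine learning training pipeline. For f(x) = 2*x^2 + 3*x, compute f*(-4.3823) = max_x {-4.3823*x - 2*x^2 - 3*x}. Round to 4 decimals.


f*(y) = sup_x {y*x - a*x^2 - b*x} = sup_x {(y-b)*x - a*x^2}
FOC: (y - b) - 2a*x = 0 => x* = (y - b)/(2a)
x* = (-4.3823 - 3)/(2*2) = -1.8456
f*(-4.3823) = (y-b)^2/(4a) = (-4.3823 - 3)^2/(4*2)
= 54.4984/8 = 6.8123


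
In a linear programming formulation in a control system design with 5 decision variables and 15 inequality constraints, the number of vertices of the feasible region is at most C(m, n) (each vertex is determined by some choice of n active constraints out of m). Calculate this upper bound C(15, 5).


Each vertex corresponds to some choice of n active constraints out of m, so the number of vertices is at most C(m, n) = m! / (n!(m-n)!).
m = 15, n = 5
Numerator: 15 * 14 * 13 * 12 * 11
Denominator: 5! = 120
C(15, 5) = 3003


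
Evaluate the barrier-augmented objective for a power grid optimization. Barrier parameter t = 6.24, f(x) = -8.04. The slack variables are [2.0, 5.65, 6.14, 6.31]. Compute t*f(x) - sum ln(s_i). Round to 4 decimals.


Step 1: Compute log-barrier.
ln values: [0.6931, 1.7317, 1.8148, 1.8421]
phi = -(0.6931 + 1.7317 + 1.8148 + 1.8421) = -6.0818
Step 2: Compute augmented objective.
t*f(x) = 6.24*-8.04 = -50.1696
Total = -50.1696 - 6.0818 = -56.2514


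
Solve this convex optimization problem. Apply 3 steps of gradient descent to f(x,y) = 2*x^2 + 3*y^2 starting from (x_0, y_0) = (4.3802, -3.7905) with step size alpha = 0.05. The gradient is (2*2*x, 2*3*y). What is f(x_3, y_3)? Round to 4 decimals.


Gradient descent on f(x,y) = 2*x^2 + 3*y^2.
Starting point: (4.3802, -3.7905), alpha = 0.05
Step 1: grad_x = 2*2*4.3802 = 17.5208, grad_y = 2*3*-3.7905 = -22.743
  x_1 = 4.3802 - 0.05*17.5208 = 3.5042
  y_1 = -3.7905 - 0.05*-22.743 = -2.6534
Step 2: grad_x = 2*2*3.5042 = 14.0166, grad_y = 2*3*-2.6534 = -15.9201
  x_2 = 3.5042 - 0.05*14.0166 = 2.8033
  y_2 = -2.6534 - 0.05*-15.9201 = -1.8573
Step 3: grad_x = 2*2*2.8033 = 11.2133, grad_y = 2*3*-1.8573 = -11.1441
  x_3 = 2.8033 - 0.05*11.2133 = 2.2427
  y_3 = -1.8573 - 0.05*-11.1441 = -1.3001
f(2.2427, -1.3001) = 2*2.2427^2 + 3*(-1.3001)^2 = 15.1302
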